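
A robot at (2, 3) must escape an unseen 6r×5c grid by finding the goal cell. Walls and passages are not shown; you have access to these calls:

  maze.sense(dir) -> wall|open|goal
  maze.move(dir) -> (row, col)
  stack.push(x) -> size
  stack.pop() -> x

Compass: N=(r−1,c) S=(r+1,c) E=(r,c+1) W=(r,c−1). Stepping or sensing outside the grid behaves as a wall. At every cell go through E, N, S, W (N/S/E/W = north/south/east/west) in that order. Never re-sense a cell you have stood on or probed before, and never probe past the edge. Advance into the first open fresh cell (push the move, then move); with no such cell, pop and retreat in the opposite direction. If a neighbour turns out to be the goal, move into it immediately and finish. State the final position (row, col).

[in] maze.sense dir→east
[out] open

[in] stack.push x→east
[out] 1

[in] maze.move dir→east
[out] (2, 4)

[in] maze.sense dir→north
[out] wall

[in] maze.sense dir→south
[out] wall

[in] stack.pop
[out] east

[in] maze.move dir→west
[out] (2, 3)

[in] maze.sense dir→north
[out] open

[in] stack.push x→north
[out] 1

[in] maze.move dir→north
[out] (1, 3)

[in] maze.sense dir→north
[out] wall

[in] maze.sense dir→west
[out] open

[in] stack.push x→west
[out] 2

[in] maze.move dir→west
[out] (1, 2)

[in] maze.sense dir→north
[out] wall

[in] maze.sense dir→south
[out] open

[in] stack.push x→south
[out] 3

[in] maze.move dir→south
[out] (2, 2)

[in] maze.sense dir→south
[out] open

[in] stack.push x→south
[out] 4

[in] maze.move dir→south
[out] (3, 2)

[in] maze.sense dir→east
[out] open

[in] stack.push x→east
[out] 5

[in] maze.move dir→east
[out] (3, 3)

[in] maze.sense dir→south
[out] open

[in] stack.push x→south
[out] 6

[in] maze.move dir→south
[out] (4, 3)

[in] maze.sense dir→east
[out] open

[in] stack.push x→east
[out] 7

[in] maze.move dir→east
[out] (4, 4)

[in] maze.sense dir→south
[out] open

[in] stack.push x→south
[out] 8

[in] maze.move dir→south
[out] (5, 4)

[in] maze.sense dir→west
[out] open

[in] stack.push x→west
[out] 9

[in] maze.move dir→west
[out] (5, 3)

[in] maze.sense dir→west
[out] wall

[in] stack.pop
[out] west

[in] maze.move dir→east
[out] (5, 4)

[in] stack.pop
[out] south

[in] maze.move dir→north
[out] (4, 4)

[in] stack.pop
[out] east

[in] maze.move dir→west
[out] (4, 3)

[in] maze.sense dir→west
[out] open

[in] stack.push x→west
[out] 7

[in] maze.move dir→west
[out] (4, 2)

[in] maze.sense dir→west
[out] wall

[in] stack.pop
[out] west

[in] maze.move dir→east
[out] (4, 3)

[in] stack.pop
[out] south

[in] maze.move dir→north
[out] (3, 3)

[in] stack.pop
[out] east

[in] maze.move dir→west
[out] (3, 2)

[in] maze.sense dir→west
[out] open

[in] stack.push x→west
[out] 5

[in] maze.move dir→west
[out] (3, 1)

[in] maze.sense dir→north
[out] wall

[in] maze.sense dir→west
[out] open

[in] stack.push x→west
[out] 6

[in] maze.move dir→west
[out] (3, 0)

[in] maze.sense dir→north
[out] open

[in] stack.push x→north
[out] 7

[in] maze.move dir→north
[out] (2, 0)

[in] maze.sense dir→north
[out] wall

[in] stack.pop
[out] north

[in] maze.move dir→south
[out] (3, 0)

[in] maze.sense dir→south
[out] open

[in] stack.push x→south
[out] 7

[in] maze.move dir→south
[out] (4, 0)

[in] maze.sense dir→south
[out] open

[in] stack.push x→south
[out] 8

[in] maze.move dir→south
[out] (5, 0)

[in] maze.sense dir→east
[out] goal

[in] maze.move dir→east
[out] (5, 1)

Answer: (5, 1)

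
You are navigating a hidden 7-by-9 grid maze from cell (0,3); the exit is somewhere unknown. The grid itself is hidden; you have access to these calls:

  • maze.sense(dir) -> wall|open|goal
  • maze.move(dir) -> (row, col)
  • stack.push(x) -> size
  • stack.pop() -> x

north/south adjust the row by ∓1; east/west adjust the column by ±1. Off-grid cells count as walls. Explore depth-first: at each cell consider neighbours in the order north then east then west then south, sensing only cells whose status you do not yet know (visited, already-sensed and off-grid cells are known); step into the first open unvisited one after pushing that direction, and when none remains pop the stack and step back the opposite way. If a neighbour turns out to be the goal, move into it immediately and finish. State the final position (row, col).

;; maze.sense(east) => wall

;; maze.sense(west) => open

;; stack.push(west) => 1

;; maze.move(west) => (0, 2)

;; maze.sense(west) => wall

;; maze.sense(south) => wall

;; stack.pop() => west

;; maze.move(east) => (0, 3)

;; maze.sense(south) => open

;; stack.push(south) => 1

;; maze.move(south) => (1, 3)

;; maze.sense(east) => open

;; stack.push(east) => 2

;; maze.move(east) => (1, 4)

;; maze.sense(east) => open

;; stack.push(east) => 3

;; maze.move(east) => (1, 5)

;; maze.sense(north) => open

;; stack.push(north) => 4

;; maze.move(north) => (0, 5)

;; maze.sense(east) => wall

;; stack.pop() => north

;; maze.move(south) => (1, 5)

;; maze.sense(east) => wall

;; maze.sense(south) => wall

;; stack.pop() => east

;; maze.move(west) => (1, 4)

;; maze.sense(south) => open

;; stack.push(south) => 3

;; maze.move(south) => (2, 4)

;; maze.sense(west) => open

;; stack.push(west) => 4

;; maze.move(west) => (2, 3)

;; maze.sense(west) => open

;; stack.push(west) => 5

;; maze.move(west) => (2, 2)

;; maze.sense(west) => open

;; stack.push(west) => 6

;; maze.move(west) => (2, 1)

;; maze.sense(north) => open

;; stack.push(north) => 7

;; maze.move(north) => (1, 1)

;; maze.sense(west) => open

;; stack.push(west) => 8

;; maze.move(west) => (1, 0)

;; maze.sense(north) => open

;; stack.push(north) => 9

;; maze.move(north) => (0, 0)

;; stack.pop() => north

;; maze.move(south) => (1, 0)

;; maze.sense(south) => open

;; stack.push(south) => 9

;; maze.move(south) => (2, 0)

;; maze.sense(south) => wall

;; stack.pop() => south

;; maze.move(north) => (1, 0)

;; stack.pop() => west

;; maze.move(east) => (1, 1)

;; stack.pop() => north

;; maze.move(south) => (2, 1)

;; maze.sense(south) => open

;; stack.push(south) => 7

;; maze.move(south) => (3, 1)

;; maze.sense(east) => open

;; stack.push(east) => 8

;; maze.move(east) => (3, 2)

;; maze.sense(east) => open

;; stack.push(east) => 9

;; maze.move(east) => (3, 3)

;; maze.sense(east) => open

;; stack.push(east) => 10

;; maze.move(east) => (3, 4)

;; maze.sense(east) => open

;; stack.push(east) => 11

;; maze.move(east) => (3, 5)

;; maze.sense(east) => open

;; stack.push(east) => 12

;; maze.move(east) => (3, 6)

;; maze.sense(north) => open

;; stack.push(north) => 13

;; maze.move(north) => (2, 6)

;; maze.sense(east) => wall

;; stack.pop() => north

;; maze.move(south) => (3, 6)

;; maze.sense(east) => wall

;; maze.sense(south) => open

;; stack.push(south) => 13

;; maze.move(south) => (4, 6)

;; maze.sense(east) => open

;; stack.push(east) => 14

;; maze.move(east) => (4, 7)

;; maze.sense(east) => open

;; stack.push(east) => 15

;; maze.move(east) => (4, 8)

;; maze.sense(north) => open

;; stack.push(north) => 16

;; maze.move(north) => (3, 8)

;; maze.sense(north) => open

;; stack.push(north) => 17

;; maze.move(north) => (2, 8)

;; maze.sense(north) => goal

;; maze.move(north) => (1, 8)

Answer: (1, 8)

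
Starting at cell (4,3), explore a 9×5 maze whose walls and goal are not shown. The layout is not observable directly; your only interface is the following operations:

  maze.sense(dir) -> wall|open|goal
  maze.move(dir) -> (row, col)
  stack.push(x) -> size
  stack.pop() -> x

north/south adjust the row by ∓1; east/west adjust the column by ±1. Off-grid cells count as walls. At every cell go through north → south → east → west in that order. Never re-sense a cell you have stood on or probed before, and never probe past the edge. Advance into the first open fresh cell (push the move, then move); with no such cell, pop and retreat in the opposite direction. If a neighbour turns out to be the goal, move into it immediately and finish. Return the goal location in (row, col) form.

-- sense(dir=north) => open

-- push(x=north) => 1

-- move(dir=north) => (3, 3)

-- sense(dir=north) => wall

-- sense(dir=east) => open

-- push(x=east) => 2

-- move(dir=east) => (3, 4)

-- sense(dir=north) => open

-- push(x=north) => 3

-- move(dir=north) => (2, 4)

-- sense(dir=north) => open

-- push(x=north) => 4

-- move(dir=north) => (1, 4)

-- sense(dir=north) => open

-- push(x=north) => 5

-- move(dir=north) => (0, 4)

-- sense(dir=west) => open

-- push(x=west) => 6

-- move(dir=west) => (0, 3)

-- sense(dir=south) => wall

-- sense(dir=west) => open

-- push(x=west) => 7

-- move(dir=west) => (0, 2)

-- sense(dir=south) => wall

-- sense(dir=west) => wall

-- pop() => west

-- move(dir=east) => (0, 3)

-- pop() => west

-- move(dir=east) => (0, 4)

-- pop() => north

-- move(dir=south) => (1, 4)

-- pop() => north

-- move(dir=south) => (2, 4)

-- pop() => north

-- move(dir=south) => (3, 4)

-- sense(dir=south) => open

-- push(x=south) => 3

-- move(dir=south) => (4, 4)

-- sense(dir=south) => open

-- push(x=south) => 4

-- move(dir=south) => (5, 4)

-- sense(dir=south) => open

-- push(x=south) => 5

-- move(dir=south) => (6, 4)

-- sense(dir=south) => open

-- push(x=south) => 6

-- move(dir=south) => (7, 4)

-- sense(dir=south) => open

-- push(x=south) => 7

-- move(dir=south) => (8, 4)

-- sense(dir=west) => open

-- push(x=west) => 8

-- move(dir=west) => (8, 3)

-- sense(dir=north) => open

-- push(x=north) => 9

-- move(dir=north) => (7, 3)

-- sense(dir=north) => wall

-- sense(dir=west) => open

-- push(x=west) => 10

-- move(dir=west) => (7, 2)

-- sense(dir=north) => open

-- push(x=north) => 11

-- move(dir=north) => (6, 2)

-- sense(dir=north) => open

-- push(x=north) => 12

-- move(dir=north) => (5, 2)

-- sense(dir=north) => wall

-- sense(dir=east) => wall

-- sense(dir=west) => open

-- push(x=west) => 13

-- move(dir=west) => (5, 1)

-- sense(dir=north) => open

-- push(x=north) => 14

-- move(dir=north) => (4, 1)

-- sense(dir=north) => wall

-- sense(dir=west) => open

-- push(x=west) => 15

-- move(dir=west) => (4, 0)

-- sense(dir=north) => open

-- push(x=north) => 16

-- move(dir=north) => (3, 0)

-- sense(dir=north) => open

-- push(x=north) => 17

-- move(dir=north) => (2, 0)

-- sense(dir=north) => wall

-- sense(dir=east) => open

-- push(x=east) => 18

-- move(dir=east) => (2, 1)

-- sense(dir=north) => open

-- push(x=north) => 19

-- move(dir=north) => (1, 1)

-- pop() => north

-- move(dir=south) => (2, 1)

-- sense(dir=east) => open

-- push(x=east) => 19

-- move(dir=east) => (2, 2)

-- sense(dir=south) => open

-- push(x=south) => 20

-- move(dir=south) => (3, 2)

-- pop() => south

-- move(dir=north) => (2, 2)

-- pop() => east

-- move(dir=west) => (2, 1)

-- pop() => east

-- move(dir=west) => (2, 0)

-- pop() => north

-- move(dir=south) => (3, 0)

-- pop() => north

-- move(dir=south) => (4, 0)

-- sense(dir=south) => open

-- push(x=south) => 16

-- move(dir=south) => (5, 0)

-- sense(dir=south) => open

-- push(x=south) => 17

-- move(dir=south) => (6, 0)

-- sense(dir=south) => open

-- push(x=south) => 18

-- move(dir=south) => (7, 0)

-- sense(dir=south) => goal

-- move(dir=south) => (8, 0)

Answer: (8, 0)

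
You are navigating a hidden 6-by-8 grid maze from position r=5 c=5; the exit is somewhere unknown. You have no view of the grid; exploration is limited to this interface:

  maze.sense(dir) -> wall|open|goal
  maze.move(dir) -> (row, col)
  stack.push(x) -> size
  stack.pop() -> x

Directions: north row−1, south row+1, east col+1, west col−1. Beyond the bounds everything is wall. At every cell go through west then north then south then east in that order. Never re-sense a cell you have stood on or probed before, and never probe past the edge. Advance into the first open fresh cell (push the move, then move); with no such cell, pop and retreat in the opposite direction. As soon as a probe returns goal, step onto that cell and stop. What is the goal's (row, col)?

I use sense with dir=west, → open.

I call push with x=west, and see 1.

Now I run move with dir=west, → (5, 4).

I call sense with dir=west, giving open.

Calling push with x=west, → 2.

Using move with dir=west, — result: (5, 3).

Then sense with dir=west, yielding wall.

Invoking sense with dir=north, and see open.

Then push with x=north, and observe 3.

I run move with dir=north, — result: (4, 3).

I try sense with dir=west, giving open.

Using push with x=west, and get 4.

I run move with dir=west, giving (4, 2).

I run sense with dir=west, → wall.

I call sense with dir=north, yielding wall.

I call pop(), which returns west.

I use move with dir=east, which returns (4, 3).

I run sense with dir=north, — result: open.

I call push with x=north, giving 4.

Now I run move with dir=north, and get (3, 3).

I call sense with dir=north, yielding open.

Now I run push with x=north, yielding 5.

Calling move with dir=north, and see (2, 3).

I try sense with dir=west, and see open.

Invoking push with x=west, and see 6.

Using move with dir=west, and get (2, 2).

Using sense with dir=west, : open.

I invoke push with x=west, — result: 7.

Now I run move with dir=west, and observe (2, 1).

Next I call sense with dir=west, — result: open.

Invoking push with x=west, which returns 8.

I try move with dir=west, : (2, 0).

I call sense with dir=north, and get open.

I use push with x=north, giving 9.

Invoking move with dir=north, — result: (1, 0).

Then sense with dir=north, → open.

I call push with x=north, giving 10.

I invoke move with dir=north, → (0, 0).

I run sense with dir=east, and see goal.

Calling move with dir=east, and get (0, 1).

Answer: (0, 1)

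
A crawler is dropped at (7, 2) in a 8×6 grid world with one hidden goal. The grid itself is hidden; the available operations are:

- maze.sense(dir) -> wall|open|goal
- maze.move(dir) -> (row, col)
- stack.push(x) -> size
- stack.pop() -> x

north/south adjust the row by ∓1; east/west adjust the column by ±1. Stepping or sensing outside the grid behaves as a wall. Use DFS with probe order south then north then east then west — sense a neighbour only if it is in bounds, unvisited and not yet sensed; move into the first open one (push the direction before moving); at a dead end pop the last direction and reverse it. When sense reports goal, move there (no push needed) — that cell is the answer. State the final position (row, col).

[in] sense dir='north'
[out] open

[in] push x='north'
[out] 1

[in] move dir='north'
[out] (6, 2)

[in] sense dir='north'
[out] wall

[in] sense dir='east'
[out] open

[in] push x='east'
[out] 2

[in] move dir='east'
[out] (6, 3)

[in] sense dir='south'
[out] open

[in] push x='south'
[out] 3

[in] move dir='south'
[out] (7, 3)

[in] sense dir='east'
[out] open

[in] push x='east'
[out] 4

[in] move dir='east'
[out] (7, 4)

[in] sense dir='north'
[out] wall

[in] sense dir='east'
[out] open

[in] push x='east'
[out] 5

[in] move dir='east'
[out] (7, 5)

[in] sense dir='north'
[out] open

[in] push x='north'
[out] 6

[in] move dir='north'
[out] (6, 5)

[in] sense dir='north'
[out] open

[in] push x='north'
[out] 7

[in] move dir='north'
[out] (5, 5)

[in] sense dir='north'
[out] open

[in] push x='north'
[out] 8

[in] move dir='north'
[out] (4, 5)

[in] sense dir='north'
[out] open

[in] push x='north'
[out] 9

[in] move dir='north'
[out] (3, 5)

[in] sense dir='north'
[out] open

[in] push x='north'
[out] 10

[in] move dir='north'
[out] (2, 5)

[in] sense dir='north'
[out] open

[in] push x='north'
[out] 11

[in] move dir='north'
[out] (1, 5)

[in] sense dir='north'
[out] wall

[in] sense dir='west'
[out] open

[in] push x='west'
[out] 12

[in] move dir='west'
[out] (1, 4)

[in] sense dir='south'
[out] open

[in] push x='south'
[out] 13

[in] move dir='south'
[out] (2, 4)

[in] sense dir='south'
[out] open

[in] push x='south'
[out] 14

[in] move dir='south'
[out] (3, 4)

[in] sense dir='south'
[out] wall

[in] sense dir='west'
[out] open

[in] push x='west'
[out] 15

[in] move dir='west'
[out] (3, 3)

[in] sense dir='south'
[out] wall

[in] sense dir='north'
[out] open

[in] push x='north'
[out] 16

[in] move dir='north'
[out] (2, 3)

[in] sense dir='north'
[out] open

[in] push x='north'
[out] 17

[in] move dir='north'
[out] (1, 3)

[in] sense dir='north'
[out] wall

[in] sense dir='west'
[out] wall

[in] pop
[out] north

[in] move dir='south'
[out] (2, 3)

[in] sense dir='west'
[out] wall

[in] pop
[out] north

[in] move dir='south'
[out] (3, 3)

[in] sense dir='west'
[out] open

[in] push x='west'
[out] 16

[in] move dir='west'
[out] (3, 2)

[in] sense dir='south'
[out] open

[in] push x='south'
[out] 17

[in] move dir='south'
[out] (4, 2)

[in] sense dir='west'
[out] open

[in] push x='west'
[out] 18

[in] move dir='west'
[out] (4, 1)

[in] sense dir='south'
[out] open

[in] push x='south'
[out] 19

[in] move dir='south'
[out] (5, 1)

[in] sense dir='south'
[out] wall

[in] sense dir='west'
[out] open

[in] push x='west'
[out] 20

[in] move dir='west'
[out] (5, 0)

[in] sense dir='south'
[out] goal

[in] move dir='south'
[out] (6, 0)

Answer: (6, 0)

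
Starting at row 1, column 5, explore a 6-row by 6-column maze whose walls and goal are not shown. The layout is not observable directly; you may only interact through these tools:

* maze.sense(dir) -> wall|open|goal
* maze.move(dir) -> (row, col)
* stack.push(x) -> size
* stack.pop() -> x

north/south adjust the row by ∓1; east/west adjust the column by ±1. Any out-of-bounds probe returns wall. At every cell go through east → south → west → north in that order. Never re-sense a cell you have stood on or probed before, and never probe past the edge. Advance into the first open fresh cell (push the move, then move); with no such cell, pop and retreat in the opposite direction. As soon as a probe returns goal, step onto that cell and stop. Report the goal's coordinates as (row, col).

Using maze.sense(dir: south), : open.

Invoking stack.push(x: south), which returns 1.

Calling maze.move(dir: south), which returns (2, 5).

I invoke maze.sense(dir: south), giving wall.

Using maze.sense(dir: west), → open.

I call stack.push(x: west), — result: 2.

I invoke maze.move(dir: west), and observe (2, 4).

Calling maze.sense(dir: south), giving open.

I invoke stack.push(x: south), giving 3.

Now I run maze.move(dir: south), yielding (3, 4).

I try maze.sense(dir: south), → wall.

Next I call maze.sense(dir: west), and observe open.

I try stack.push(x: west), — result: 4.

I run maze.move(dir: west), which returns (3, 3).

Now I run maze.sense(dir: south), and see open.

Invoking stack.push(x: south), and get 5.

Calling maze.move(dir: south), which returns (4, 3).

I run maze.sense(dir: south), — result: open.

I call stack.push(x: south), yielding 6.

Then maze.move(dir: south), — result: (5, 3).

Using maze.sense(dir: east), giving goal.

Then maze.move(dir: east), yielding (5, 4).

Answer: (5, 4)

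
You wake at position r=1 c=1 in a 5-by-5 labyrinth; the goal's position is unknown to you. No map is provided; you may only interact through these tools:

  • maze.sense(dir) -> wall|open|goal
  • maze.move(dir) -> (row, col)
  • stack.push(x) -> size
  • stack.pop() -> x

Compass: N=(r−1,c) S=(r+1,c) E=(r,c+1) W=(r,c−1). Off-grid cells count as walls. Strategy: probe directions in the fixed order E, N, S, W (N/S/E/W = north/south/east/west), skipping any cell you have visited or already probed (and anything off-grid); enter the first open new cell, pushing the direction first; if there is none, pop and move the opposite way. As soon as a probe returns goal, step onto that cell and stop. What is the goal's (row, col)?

% maze.sense(dir: east) : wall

% maze.sense(dir: north) : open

% stack.push(x: north) : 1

% maze.move(dir: north) : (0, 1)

% maze.sense(dir: east) : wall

% maze.sense(dir: west) : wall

% stack.pop() : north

% maze.move(dir: south) : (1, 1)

% maze.sense(dir: south) : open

% stack.push(x: south) : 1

% maze.move(dir: south) : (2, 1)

% maze.sense(dir: east) : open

% stack.push(x: east) : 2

% maze.move(dir: east) : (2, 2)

% maze.sense(dir: east) : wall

% maze.sense(dir: south) : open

% stack.push(x: south) : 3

% maze.move(dir: south) : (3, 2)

% maze.sense(dir: east) : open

% stack.push(x: east) : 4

% maze.move(dir: east) : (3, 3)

% maze.sense(dir: east) : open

% stack.push(x: east) : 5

% maze.move(dir: east) : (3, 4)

% maze.sense(dir: north) : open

% stack.push(x: north) : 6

% maze.move(dir: north) : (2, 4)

% maze.sense(dir: north) : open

% stack.push(x: north) : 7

% maze.move(dir: north) : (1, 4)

% maze.sense(dir: north) : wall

% maze.sense(dir: west) : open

% stack.push(x: west) : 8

% maze.move(dir: west) : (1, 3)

% maze.sense(dir: north) : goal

% maze.move(dir: north) : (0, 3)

Answer: (0, 3)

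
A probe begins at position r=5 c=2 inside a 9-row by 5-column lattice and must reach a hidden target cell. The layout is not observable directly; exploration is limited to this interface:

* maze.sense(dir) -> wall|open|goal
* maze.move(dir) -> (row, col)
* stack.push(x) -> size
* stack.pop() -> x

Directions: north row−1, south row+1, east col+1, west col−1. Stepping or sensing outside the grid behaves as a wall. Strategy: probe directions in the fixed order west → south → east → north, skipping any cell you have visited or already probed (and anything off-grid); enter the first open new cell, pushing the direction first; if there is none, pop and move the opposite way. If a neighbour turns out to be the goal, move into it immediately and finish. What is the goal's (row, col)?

-- 1. maze.sense(dir='west') => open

-- 2. stack.push(x='west') => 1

-- 3. maze.move(dir='west') => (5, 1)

-- 4. maze.sense(dir='west') => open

-- 5. stack.push(x='west') => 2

-- 6. maze.move(dir='west') => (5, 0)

-- 7. maze.sense(dir='south') => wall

-- 8. maze.sense(dir='north') => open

-- 9. stack.push(x='north') => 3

-- 10. maze.move(dir='north') => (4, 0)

-- 11. maze.sense(dir='east') => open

-- 12. stack.push(x='east') => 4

-- 13. maze.move(dir='east') => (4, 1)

-- 14. maze.sense(dir='east') => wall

-- 15. maze.sense(dir='north') => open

-- 16. stack.push(x='north') => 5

-- 17. maze.move(dir='north') => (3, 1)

-- 18. maze.sense(dir='west') => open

-- 19. stack.push(x='west') => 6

-- 20. maze.move(dir='west') => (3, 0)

-- 21. maze.sense(dir='north') => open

-- 22. stack.push(x='north') => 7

-- 23. maze.move(dir='north') => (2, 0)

-- 24. maze.sense(dir='east') => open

-- 25. stack.push(x='east') => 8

-- 26. maze.move(dir='east') => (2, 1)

-- 27. maze.sense(dir='east') => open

-- 28. stack.push(x='east') => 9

-- 29. maze.move(dir='east') => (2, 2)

-- 30. maze.sense(dir='south') => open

-- 31. stack.push(x='south') => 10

-- 32. maze.move(dir='south') => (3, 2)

-- 33. maze.sense(dir='east') => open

-- 34. stack.push(x='east') => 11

-- 35. maze.move(dir='east') => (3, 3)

-- 36. maze.sense(dir='south') => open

-- 37. stack.push(x='south') => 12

-- 38. maze.move(dir='south') => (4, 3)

-- 39. maze.sense(dir='south') => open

-- 40. stack.push(x='south') => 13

-- 41. maze.move(dir='south') => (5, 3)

-- 42. maze.sense(dir='south') => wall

-- 43. maze.sense(dir='east') => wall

-- 44. stack.pop() => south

-- 45. maze.move(dir='north') => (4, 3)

-- 46. maze.sense(dir='east') => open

-- 47. stack.push(x='east') => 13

-- 48. maze.move(dir='east') => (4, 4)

-- 49. maze.sense(dir='north') => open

-- 50. stack.push(x='north') => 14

-- 51. maze.move(dir='north') => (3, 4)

-- 52. maze.sense(dir='north') => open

-- 53. stack.push(x='north') => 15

-- 54. maze.move(dir='north') => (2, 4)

-- 55. maze.sense(dir='west') => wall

-- 56. maze.sense(dir='north') => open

-- 57. stack.push(x='north') => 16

-- 58. maze.move(dir='north') => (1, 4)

-- 59. maze.sense(dir='west') => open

-- 60. stack.push(x='west') => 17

-- 61. maze.move(dir='west') => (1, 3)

-- 62. maze.sense(dir='west') => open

-- 63. stack.push(x='west') => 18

-- 64. maze.move(dir='west') => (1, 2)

-- 65. maze.sense(dir='west') => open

-- 66. stack.push(x='west') => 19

-- 67. maze.move(dir='west') => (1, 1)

-- 68. maze.sense(dir='west') => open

-- 69. stack.push(x='west') => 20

-- 70. maze.move(dir='west') => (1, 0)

-- 71. maze.sense(dir='north') => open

-- 72. stack.push(x='north') => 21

-- 73. maze.move(dir='north') => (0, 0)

-- 74. maze.sense(dir='east') => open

-- 75. stack.push(x='east') => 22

-- 76. maze.move(dir='east') => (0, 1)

-- 77. maze.sense(dir='east') => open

-- 78. stack.push(x='east') => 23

-- 79. maze.move(dir='east') => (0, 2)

-- 80. maze.sense(dir='east') => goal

-- 81. maze.move(dir='east') => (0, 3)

Answer: (0, 3)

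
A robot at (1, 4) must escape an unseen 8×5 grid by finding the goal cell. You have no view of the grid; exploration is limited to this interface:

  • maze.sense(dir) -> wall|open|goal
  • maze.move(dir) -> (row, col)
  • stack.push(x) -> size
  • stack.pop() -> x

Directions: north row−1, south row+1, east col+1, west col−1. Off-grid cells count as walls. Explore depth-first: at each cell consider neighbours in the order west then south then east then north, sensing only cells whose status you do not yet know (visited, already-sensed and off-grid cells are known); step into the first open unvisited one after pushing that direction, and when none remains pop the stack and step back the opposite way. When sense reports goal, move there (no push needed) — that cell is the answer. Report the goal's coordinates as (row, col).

~$ sense dir='west'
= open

~$ push x='west'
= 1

~$ move dir='west'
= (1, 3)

~$ sense dir='west'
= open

~$ push x='west'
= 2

~$ move dir='west'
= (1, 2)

~$ sense dir='west'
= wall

~$ sense dir='south'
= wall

~$ sense dir='north'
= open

~$ push x='north'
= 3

~$ move dir='north'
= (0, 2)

~$ sense dir='west'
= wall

~$ sense dir='east'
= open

~$ push x='east'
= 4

~$ move dir='east'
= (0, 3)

~$ sense dir='east'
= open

~$ push x='east'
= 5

~$ move dir='east'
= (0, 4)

~$ pop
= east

~$ move dir='west'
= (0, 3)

~$ pop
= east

~$ move dir='west'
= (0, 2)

~$ pop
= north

~$ move dir='south'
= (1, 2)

~$ pop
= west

~$ move dir='east'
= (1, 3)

~$ sense dir='south'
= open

~$ push x='south'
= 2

~$ move dir='south'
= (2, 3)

~$ sense dir='south'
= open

~$ push x='south'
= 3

~$ move dir='south'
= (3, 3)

~$ sense dir='west'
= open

~$ push x='west'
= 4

~$ move dir='west'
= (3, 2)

~$ sense dir='west'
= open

~$ push x='west'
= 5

~$ move dir='west'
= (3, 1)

~$ sense dir='west'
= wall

~$ sense dir='south'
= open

~$ push x='south'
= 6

~$ move dir='south'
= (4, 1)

~$ sense dir='west'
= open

~$ push x='west'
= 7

~$ move dir='west'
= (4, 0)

~$ sense dir='south'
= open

~$ push x='south'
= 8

~$ move dir='south'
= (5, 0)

~$ sense dir='south'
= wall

~$ sense dir='east'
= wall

~$ pop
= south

~$ move dir='north'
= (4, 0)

~$ pop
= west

~$ move dir='east'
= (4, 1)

~$ sense dir='east'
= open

~$ push x='east'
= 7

~$ move dir='east'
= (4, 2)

~$ sense dir='south'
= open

~$ push x='south'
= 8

~$ move dir='south'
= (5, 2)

~$ sense dir='south'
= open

~$ push x='south'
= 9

~$ move dir='south'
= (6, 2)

~$ sense dir='west'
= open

~$ push x='west'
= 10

~$ move dir='west'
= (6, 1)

~$ sense dir='south'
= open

~$ push x='south'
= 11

~$ move dir='south'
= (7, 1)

~$ sense dir='west'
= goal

~$ move dir='west'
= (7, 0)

Answer: (7, 0)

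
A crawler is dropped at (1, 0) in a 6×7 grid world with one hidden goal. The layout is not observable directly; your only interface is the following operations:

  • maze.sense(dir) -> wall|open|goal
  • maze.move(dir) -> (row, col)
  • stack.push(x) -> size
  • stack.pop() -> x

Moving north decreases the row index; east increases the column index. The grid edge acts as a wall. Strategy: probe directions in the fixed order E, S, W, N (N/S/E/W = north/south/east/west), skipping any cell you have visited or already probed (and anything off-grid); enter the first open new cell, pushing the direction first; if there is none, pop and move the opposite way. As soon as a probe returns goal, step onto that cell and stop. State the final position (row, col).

! 1. maze.sense(east) => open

! 2. stack.push(east) => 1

! 3. maze.move(east) => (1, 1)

! 4. maze.sense(east) => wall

! 5. maze.sense(south) => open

! 6. stack.push(south) => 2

! 7. maze.move(south) => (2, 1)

! 8. maze.sense(east) => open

! 9. stack.push(east) => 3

! 10. maze.move(east) => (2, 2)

! 11. maze.sense(east) => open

! 12. stack.push(east) => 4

! 13. maze.move(east) => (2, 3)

! 14. maze.sense(east) => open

! 15. stack.push(east) => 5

! 16. maze.move(east) => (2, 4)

! 17. maze.sense(east) => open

! 18. stack.push(east) => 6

! 19. maze.move(east) => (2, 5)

! 20. maze.sense(east) => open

! 21. stack.push(east) => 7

! 22. maze.move(east) => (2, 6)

! 23. maze.sense(south) => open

! 24. stack.push(south) => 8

! 25. maze.move(south) => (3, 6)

! 26. maze.sense(south) => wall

! 27. maze.sense(west) => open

! 28. stack.push(west) => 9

! 29. maze.move(west) => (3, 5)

! 30. maze.sense(south) => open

! 31. stack.push(south) => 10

! 32. maze.move(south) => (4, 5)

! 33. maze.sense(south) => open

! 34. stack.push(south) => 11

! 35. maze.move(south) => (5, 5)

! 36. maze.sense(east) => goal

! 37. maze.move(east) => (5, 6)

Answer: (5, 6)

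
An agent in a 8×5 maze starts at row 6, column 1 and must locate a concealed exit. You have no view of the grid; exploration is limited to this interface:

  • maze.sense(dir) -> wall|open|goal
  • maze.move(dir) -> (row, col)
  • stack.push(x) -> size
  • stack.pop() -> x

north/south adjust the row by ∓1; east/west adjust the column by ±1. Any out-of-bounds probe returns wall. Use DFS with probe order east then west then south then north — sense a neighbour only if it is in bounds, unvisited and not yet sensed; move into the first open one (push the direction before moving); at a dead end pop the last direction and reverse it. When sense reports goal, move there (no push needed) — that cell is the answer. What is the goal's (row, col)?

~$ maze.sense dir→east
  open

~$ stack.push x→east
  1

~$ maze.move dir→east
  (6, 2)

~$ maze.sense dir→east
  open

~$ stack.push x→east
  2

~$ maze.move dir→east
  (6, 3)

~$ maze.sense dir→east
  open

~$ stack.push x→east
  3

~$ maze.move dir→east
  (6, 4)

~$ maze.sense dir→south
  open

~$ stack.push x→south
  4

~$ maze.move dir→south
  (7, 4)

~$ maze.sense dir→west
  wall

~$ stack.pop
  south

~$ maze.move dir→north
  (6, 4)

~$ maze.sense dir→north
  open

~$ stack.push x→north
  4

~$ maze.move dir→north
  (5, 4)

~$ maze.sense dir→west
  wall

~$ maze.sense dir→north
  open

~$ stack.push x→north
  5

~$ maze.move dir→north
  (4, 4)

~$ maze.sense dir→west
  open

~$ stack.push x→west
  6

~$ maze.move dir→west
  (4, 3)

~$ maze.sense dir→west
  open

~$ stack.push x→west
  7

~$ maze.move dir→west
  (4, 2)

~$ maze.sense dir→west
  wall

~$ maze.sense dir→south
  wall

~$ maze.sense dir→north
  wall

~$ stack.pop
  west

~$ maze.move dir→east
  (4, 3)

~$ maze.sense dir→north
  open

~$ stack.push x→north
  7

~$ maze.move dir→north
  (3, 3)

~$ maze.sense dir→east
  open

~$ stack.push x→east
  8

~$ maze.move dir→east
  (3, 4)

~$ maze.sense dir→north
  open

~$ stack.push x→north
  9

~$ maze.move dir→north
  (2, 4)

~$ maze.sense dir→west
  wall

~$ maze.sense dir→north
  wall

~$ stack.pop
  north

~$ maze.move dir→south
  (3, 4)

~$ stack.pop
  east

~$ maze.move dir→west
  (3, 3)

~$ stack.pop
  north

~$ maze.move dir→south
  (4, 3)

~$ stack.pop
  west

~$ maze.move dir→east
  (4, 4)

~$ stack.pop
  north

~$ maze.move dir→south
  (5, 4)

~$ stack.pop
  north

~$ maze.move dir→south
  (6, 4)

~$ stack.pop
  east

~$ maze.move dir→west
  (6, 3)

~$ stack.pop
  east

~$ maze.move dir→west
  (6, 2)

~$ maze.sense dir→south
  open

~$ stack.push x→south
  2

~$ maze.move dir→south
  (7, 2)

~$ maze.sense dir→west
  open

~$ stack.push x→west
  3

~$ maze.move dir→west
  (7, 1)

~$ maze.sense dir→west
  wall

~$ stack.pop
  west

~$ maze.move dir→east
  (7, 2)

~$ stack.pop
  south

~$ maze.move dir→north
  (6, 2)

~$ stack.pop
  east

~$ maze.move dir→west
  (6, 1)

~$ maze.sense dir→west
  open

~$ stack.push x→west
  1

~$ maze.move dir→west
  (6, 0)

~$ maze.sense dir→north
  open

~$ stack.push x→north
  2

~$ maze.move dir→north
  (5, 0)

~$ maze.sense dir→east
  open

~$ stack.push x→east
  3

~$ maze.move dir→east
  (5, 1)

~$ stack.pop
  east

~$ maze.move dir→west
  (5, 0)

~$ maze.sense dir→north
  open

~$ stack.push x→north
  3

~$ maze.move dir→north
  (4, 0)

~$ maze.sense dir→north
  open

~$ stack.push x→north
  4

~$ maze.move dir→north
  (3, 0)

~$ maze.sense dir→east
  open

~$ stack.push x→east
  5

~$ maze.move dir→east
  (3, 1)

~$ maze.sense dir→north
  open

~$ stack.push x→north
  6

~$ maze.move dir→north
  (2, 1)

~$ maze.sense dir→east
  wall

~$ maze.sense dir→west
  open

~$ stack.push x→west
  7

~$ maze.move dir→west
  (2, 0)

~$ maze.sense dir→north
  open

~$ stack.push x→north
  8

~$ maze.move dir→north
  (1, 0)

~$ maze.sense dir→east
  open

~$ stack.push x→east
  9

~$ maze.move dir→east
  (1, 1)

~$ maze.sense dir→east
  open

~$ stack.push x→east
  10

~$ maze.move dir→east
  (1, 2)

~$ maze.sense dir→east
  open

~$ stack.push x→east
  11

~$ maze.move dir→east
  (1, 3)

~$ maze.sense dir→north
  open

~$ stack.push x→north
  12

~$ maze.move dir→north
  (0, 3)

~$ maze.sense dir→east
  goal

~$ maze.move dir→east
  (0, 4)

Answer: (0, 4)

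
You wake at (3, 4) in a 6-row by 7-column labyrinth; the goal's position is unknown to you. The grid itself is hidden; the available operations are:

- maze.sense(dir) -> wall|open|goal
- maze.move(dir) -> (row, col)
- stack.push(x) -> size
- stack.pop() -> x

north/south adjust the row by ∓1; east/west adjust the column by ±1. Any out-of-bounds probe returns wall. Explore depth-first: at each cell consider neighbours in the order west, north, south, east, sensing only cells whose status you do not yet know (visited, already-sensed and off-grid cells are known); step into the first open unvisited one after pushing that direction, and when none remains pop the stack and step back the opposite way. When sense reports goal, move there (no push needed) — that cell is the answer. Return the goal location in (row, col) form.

I run maze.sense passing dir→west, and observe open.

Now I run stack.push passing x→west, — result: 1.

I run maze.move passing dir→west, — result: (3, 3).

Using maze.sense passing dir→west, — result: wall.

Calling maze.sense passing dir→north, and observe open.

Invoking stack.push passing x→north, which returns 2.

Now I run maze.move passing dir→north, giving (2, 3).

Invoking maze.sense passing dir→west, and get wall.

Now I run maze.sense passing dir→north, yielding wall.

Using maze.sense passing dir→east, giving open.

I use stack.push passing x→east, and observe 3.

I call maze.move passing dir→east, and observe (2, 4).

I invoke maze.sense passing dir→north, → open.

Next I call stack.push passing x→north, and see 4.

I call maze.move passing dir→north, : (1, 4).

I run maze.sense passing dir→north, which returns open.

Using stack.push passing x→north, — result: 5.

I call maze.move passing dir→north, yielding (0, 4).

Invoking maze.sense passing dir→west, and observe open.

Next I call stack.push passing x→west, which returns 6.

Invoking maze.move passing dir→west, and see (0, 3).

I use maze.sense passing dir→west, → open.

Now I run stack.push passing x→west, giving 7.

I invoke maze.move passing dir→west, — result: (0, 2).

Invoking maze.sense passing dir→west, : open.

Invoking stack.push passing x→west, → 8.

I run maze.move passing dir→west, and observe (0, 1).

I run maze.sense passing dir→west, and observe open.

Invoking stack.push passing x→west, which returns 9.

Next I call maze.move passing dir→west, : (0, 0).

Now I run maze.sense passing dir→south, : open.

Then stack.push passing x→south, and get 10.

Now I run maze.move passing dir→south, → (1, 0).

Next I call maze.sense passing dir→south, yielding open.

I use stack.push passing x→south, : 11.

Invoking maze.move passing dir→south, giving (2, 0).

I invoke maze.sense passing dir→south, which returns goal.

I invoke maze.move passing dir→south, yielding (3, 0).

Answer: (3, 0)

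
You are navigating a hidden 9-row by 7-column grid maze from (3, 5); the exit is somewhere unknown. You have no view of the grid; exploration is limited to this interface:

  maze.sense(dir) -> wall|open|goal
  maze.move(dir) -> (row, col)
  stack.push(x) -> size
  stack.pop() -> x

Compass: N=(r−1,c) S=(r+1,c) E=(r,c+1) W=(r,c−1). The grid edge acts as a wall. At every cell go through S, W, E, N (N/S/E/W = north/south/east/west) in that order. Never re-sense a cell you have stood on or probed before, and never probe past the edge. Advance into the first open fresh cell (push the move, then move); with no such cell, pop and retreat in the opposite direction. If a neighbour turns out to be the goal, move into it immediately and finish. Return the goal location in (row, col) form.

[in] maze.sense dir='south'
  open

[in] stack.push x='south'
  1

[in] maze.move dir='south'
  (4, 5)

[in] maze.sense dir='south'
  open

[in] stack.push x='south'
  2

[in] maze.move dir='south'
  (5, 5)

[in] maze.sense dir='south'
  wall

[in] maze.sense dir='west'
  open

[in] stack.push x='west'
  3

[in] maze.move dir='west'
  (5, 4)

[in] maze.sense dir='south'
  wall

[in] maze.sense dir='west'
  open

[in] stack.push x='west'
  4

[in] maze.move dir='west'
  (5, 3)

[in] maze.sense dir='south'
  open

[in] stack.push x='south'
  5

[in] maze.move dir='south'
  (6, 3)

[in] maze.sense dir='south'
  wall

[in] maze.sense dir='west'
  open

[in] stack.push x='west'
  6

[in] maze.move dir='west'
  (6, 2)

[in] maze.sense dir='south'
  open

[in] stack.push x='south'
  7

[in] maze.move dir='south'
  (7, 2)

[in] maze.sense dir='south'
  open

[in] stack.push x='south'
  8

[in] maze.move dir='south'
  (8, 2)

[in] maze.sense dir='west'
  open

[in] stack.push x='west'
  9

[in] maze.move dir='west'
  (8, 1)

[in] maze.sense dir='west'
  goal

[in] maze.move dir='west'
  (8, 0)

Answer: (8, 0)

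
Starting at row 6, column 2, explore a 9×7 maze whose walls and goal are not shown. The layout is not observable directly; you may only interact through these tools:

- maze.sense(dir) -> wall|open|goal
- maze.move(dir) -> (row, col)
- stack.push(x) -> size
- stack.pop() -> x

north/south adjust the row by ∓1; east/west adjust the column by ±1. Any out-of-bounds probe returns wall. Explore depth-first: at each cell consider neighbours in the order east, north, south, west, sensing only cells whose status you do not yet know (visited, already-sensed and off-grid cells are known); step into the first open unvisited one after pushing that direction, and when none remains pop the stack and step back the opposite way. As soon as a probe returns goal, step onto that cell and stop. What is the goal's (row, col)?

;; maze.sense(dir→east) -> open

;; stack.push(x→east) -> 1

;; maze.move(dir→east) -> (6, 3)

;; maze.sense(dir→east) -> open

;; stack.push(x→east) -> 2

;; maze.move(dir→east) -> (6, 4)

;; maze.sense(dir→east) -> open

;; stack.push(x→east) -> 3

;; maze.move(dir→east) -> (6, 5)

;; maze.sense(dir→east) -> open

;; stack.push(x→east) -> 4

;; maze.move(dir→east) -> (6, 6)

;; maze.sense(dir→north) -> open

;; stack.push(x→north) -> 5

;; maze.move(dir→north) -> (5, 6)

;; maze.sense(dir→north) -> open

;; stack.push(x→north) -> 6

;; maze.move(dir→north) -> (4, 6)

;; maze.sense(dir→north) -> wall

;; maze.sense(dir→west) -> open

;; stack.push(x→west) -> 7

;; maze.move(dir→west) -> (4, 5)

;; maze.sense(dir→north) -> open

;; stack.push(x→north) -> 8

;; maze.move(dir→north) -> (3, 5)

;; maze.sense(dir→north) -> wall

;; maze.sense(dir→west) -> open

;; stack.push(x→west) -> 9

;; maze.move(dir→west) -> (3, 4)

;; maze.sense(dir→north) -> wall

;; maze.sense(dir→south) -> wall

;; maze.sense(dir→west) -> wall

;; stack.pop() -> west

;; maze.move(dir→east) -> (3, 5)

;; stack.pop() -> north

;; maze.move(dir→south) -> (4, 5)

;; maze.sense(dir→south) -> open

;; stack.push(x→south) -> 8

;; maze.move(dir→south) -> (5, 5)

;; maze.sense(dir→west) -> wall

;; stack.pop() -> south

;; maze.move(dir→north) -> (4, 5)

;; stack.pop() -> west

;; maze.move(dir→east) -> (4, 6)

;; stack.pop() -> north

;; maze.move(dir→south) -> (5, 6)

;; stack.pop() -> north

;; maze.move(dir→south) -> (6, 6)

;; maze.sense(dir→south) -> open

;; stack.push(x→south) -> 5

;; maze.move(dir→south) -> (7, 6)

;; maze.sense(dir→south) -> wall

;; maze.sense(dir→west) -> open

;; stack.push(x→west) -> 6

;; maze.move(dir→west) -> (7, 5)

;; maze.sense(dir→south) -> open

;; stack.push(x→south) -> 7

;; maze.move(dir→south) -> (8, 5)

;; maze.sense(dir→west) -> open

;; stack.push(x→west) -> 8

;; maze.move(dir→west) -> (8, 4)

;; maze.sense(dir→north) -> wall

;; maze.sense(dir→west) -> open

;; stack.push(x→west) -> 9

;; maze.move(dir→west) -> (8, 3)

;; maze.sense(dir→north) -> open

;; stack.push(x→north) -> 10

;; maze.move(dir→north) -> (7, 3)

;; maze.sense(dir→west) -> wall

;; stack.pop() -> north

;; maze.move(dir→south) -> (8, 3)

;; maze.sense(dir→west) -> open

;; stack.push(x→west) -> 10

;; maze.move(dir→west) -> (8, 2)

;; maze.sense(dir→west) -> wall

;; stack.pop() -> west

;; maze.move(dir→east) -> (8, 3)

;; stack.pop() -> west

;; maze.move(dir→east) -> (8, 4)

;; stack.pop() -> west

;; maze.move(dir→east) -> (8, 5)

;; stack.pop() -> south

;; maze.move(dir→north) -> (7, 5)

;; stack.pop() -> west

;; maze.move(dir→east) -> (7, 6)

;; stack.pop() -> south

;; maze.move(dir→north) -> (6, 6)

;; stack.pop() -> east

;; maze.move(dir→west) -> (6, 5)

;; stack.pop() -> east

;; maze.move(dir→west) -> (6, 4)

;; stack.pop() -> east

;; maze.move(dir→west) -> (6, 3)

;; maze.sense(dir→north) -> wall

;; stack.pop() -> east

;; maze.move(dir→west) -> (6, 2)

;; maze.sense(dir→north) -> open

;; stack.push(x→north) -> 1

;; maze.move(dir→north) -> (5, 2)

;; maze.sense(dir→north) -> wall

;; maze.sense(dir→west) -> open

;; stack.push(x→west) -> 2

;; maze.move(dir→west) -> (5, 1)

;; maze.sense(dir→north) -> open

;; stack.push(x→north) -> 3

;; maze.move(dir→north) -> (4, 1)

;; maze.sense(dir→north) -> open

;; stack.push(x→north) -> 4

;; maze.move(dir→north) -> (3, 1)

;; maze.sense(dir→east) -> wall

;; maze.sense(dir→north) -> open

;; stack.push(x→north) -> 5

;; maze.move(dir→north) -> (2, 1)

;; maze.sense(dir→east) -> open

;; stack.push(x→east) -> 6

;; maze.move(dir→east) -> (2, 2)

;; maze.sense(dir→east) -> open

;; stack.push(x→east) -> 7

;; maze.move(dir→east) -> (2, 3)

;; maze.sense(dir→north) -> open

;; stack.push(x→north) -> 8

;; maze.move(dir→north) -> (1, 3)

;; maze.sense(dir→east) -> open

;; stack.push(x→east) -> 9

;; maze.move(dir→east) -> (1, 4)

;; maze.sense(dir→east) -> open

;; stack.push(x→east) -> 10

;; maze.move(dir→east) -> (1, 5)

;; maze.sense(dir→east) -> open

;; stack.push(x→east) -> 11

;; maze.move(dir→east) -> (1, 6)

;; maze.sense(dir→north) -> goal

;; maze.move(dir→north) -> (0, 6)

Answer: (0, 6)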